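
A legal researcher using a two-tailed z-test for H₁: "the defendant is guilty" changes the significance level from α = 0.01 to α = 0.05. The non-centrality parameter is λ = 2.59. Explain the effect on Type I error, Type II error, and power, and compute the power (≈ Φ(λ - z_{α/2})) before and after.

Increasing α from 0.01 to 0.05:
• Type I error rate increases (α is the Type I rate by definition).
• Critical value moves from z_{α/2} = 2.576 to 1.96, so power = Φ(λ - z_{α/2}) goes from Φ(2.59 - 2.576) = 0.506 to Φ(2.59 - 1.96) = 0.736.
• Type II error rate β = 1 - power therefore decreases (0.494 → 0.264).
Appropriate when false negatives are costly — here, acquitting a guilty person.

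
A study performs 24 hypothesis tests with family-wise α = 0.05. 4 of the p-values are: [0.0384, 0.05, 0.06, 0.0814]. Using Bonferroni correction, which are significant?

Bonferroni α = 0.05/24 = 0.00208. None of the given p-values are significant.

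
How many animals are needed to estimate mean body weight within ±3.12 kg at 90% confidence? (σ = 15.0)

n = (z*σ/E)² = (1.645×15.0/3.12)² = 62.5 → n = 63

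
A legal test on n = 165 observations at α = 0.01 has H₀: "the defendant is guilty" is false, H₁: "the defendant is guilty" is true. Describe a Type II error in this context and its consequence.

Type II error: failing to reject H₀ when it is false — concluding that the defendant is guilty is not supported when in fact it is. Consequence: acquitting a guilty person.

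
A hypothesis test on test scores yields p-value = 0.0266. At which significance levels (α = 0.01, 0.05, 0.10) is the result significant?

p = 0.0266. Significant at: α = 0.05, 0.1.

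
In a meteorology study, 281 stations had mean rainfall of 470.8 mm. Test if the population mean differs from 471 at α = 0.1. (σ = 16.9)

z = (x̄ - μ₀)/(σ/√n) = (470.8 - 471)/(16.9/√281) = -0.198. Critical value: ±1.645. Since |-0.198| ≤ 1.645, Fail to reject H₀.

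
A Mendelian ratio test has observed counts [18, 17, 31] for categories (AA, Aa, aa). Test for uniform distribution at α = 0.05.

Expected = 22 each. χ² = Σ(O-E)²/E = 5.545. df = 2, critical value = 5.991. Fail to reject H₀.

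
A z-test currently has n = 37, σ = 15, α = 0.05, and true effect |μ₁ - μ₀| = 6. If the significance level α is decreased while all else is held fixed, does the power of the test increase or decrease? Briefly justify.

Power decreases: a smaller α raises the critical value, so less of the H₁ sampling distribution falls in the rejection region.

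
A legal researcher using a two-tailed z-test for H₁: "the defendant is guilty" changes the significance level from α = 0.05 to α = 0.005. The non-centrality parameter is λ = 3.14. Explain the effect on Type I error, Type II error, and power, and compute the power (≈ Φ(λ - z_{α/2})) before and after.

Decreasing α from 0.05 to 0.005:
• Type I error rate decreases (α is the Type I rate by definition).
• Critical value moves from z_{α/2} = 1.96 to 2.807, so power = Φ(λ - z_{α/2}) goes from Φ(3.14 - 1.96) = 0.881 to Φ(3.14 - 2.807) = 0.63.
• Type II error rate β = 1 - power therefore increases (0.119 → 0.37).
Appropriate when false positives are costly — here, convicting an innocent person.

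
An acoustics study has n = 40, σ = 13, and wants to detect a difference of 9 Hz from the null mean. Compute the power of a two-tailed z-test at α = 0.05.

SE = σ/√n = 13/√40 = 2.055. Non-centrality λ = d/SE = 9/2.055 = 4.379. Power ≈ Φ(λ - z_{α/2}) = Φ(4.379 - 1.96) = Φ(2.419) = 0.992.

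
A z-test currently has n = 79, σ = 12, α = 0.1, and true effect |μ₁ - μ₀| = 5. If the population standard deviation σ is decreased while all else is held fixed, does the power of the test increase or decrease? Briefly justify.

Power increases: a smaller σ shrinks the standard error σ/√n, moving the sampling distribution under H₁ further from the critical value.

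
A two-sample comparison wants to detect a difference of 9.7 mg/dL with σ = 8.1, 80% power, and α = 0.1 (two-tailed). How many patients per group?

n per group = 2(z_α/2 + z_β)²σ²/d² = 2×(1.645 + 0.84)²×8.1²/9.7² = 8.6 → n = 9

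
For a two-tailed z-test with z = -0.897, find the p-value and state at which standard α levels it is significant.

p = 2·P(Z > |-0.897|) = 2·(1 - Φ(0.897)) ≈ 0.3697. Not significant at any standard level.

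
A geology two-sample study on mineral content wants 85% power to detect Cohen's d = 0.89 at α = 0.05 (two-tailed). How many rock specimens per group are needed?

z_{α/2} = 1.96, z_β = Φ⁻¹(0.85) = 1.036. For large effect (d = 0.89): n per group = 2(z_{α/2} + z_β)²/d² = 2(1.96 + 1.036)²/0.89² = 22.7 → 23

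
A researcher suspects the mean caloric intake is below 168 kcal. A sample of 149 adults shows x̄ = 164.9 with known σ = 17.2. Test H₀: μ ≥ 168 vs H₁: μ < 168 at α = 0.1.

z = -2.2. Critical value: -1.28. Reject H₀.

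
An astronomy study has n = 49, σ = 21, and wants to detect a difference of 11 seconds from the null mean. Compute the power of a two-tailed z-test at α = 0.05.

SE = σ/√n = 21/√49 = 3.0. Non-centrality λ = d/SE = 11/3.0 = 3.667. Power ≈ Φ(λ - z_{α/2}) = Φ(3.667 - 1.96) = Φ(1.707) = 0.956.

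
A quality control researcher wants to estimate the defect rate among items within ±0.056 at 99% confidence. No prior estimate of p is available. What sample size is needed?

Conservative approach: use p = 0.5 (maximizes p(1-p) = 0.25). n = z²(0.25)/E² = 2.576²×0.25/0.056² = 529.0 → n = 529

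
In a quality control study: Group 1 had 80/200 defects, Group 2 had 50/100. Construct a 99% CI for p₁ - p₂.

p̂₁ = 0.4, p̂₂ = 0.5. Difference = -0.1. CI = (-0.257, 0.057)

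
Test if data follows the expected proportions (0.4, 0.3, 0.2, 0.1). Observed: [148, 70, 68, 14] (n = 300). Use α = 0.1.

Expected: [120.0, 90.0, 60.0, 30.0]. χ² = 20.578. df = 3, critical = 6.251. Reject H₀.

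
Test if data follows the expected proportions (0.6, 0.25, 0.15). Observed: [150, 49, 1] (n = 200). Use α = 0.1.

Expected: [120.0, 50.0, 30.0]. χ² = 35.553. df = 2, critical = 4.605. Reject H₀.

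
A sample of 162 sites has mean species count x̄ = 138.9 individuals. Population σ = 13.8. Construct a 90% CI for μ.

CI = x̄ ± z*(σ/√n) = 138.9 ± 1.645(13.8/√162) = 138.9 ± 1.78 = (137.12, 140.68)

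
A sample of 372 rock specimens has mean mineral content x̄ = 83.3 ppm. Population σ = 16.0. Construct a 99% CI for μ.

CI = x̄ ± z*(σ/√n) = 83.3 ± 2.576(16.0/√372) = 83.3 ± 2.14 = (81.16, 85.44)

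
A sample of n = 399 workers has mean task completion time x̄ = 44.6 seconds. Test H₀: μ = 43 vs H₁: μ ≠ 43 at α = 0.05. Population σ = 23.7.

z = (x̄ - μ₀)/(σ/√n) = (44.6 - 43)/(23.7/√399) = 1.349. Critical value: ±1.96. Since |1.349| ≤ 1.96, Fail to reject H₀.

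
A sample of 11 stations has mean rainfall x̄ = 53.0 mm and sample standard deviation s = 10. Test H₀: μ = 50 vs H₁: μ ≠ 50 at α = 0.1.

t = (x̄ - μ₀)/(s/√n) = (53.0 - 50)/(10/√11) = 0.995. df = 10, critical t = ±1.812. Fail to reject H₀.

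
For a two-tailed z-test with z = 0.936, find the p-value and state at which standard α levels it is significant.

p = 2·P(Z > |0.936|) = 2·(1 - Φ(0.936)) ≈ 0.3493. Not significant at any standard level.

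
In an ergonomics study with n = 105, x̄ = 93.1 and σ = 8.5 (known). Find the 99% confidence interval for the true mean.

CI = x̄ ± z*(σ/√n) = 93.1 ± 2.576(8.5/√105) = 93.1 ± 2.14 = (90.96, 95.24)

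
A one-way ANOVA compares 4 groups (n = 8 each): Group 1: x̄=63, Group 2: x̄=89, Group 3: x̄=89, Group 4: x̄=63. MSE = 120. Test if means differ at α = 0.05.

Grand mean = 76.0. SS_between = 5408.0, MS_between = 1802.67. F = 15.022, F_crit ≈ 2.947. Reject H₀.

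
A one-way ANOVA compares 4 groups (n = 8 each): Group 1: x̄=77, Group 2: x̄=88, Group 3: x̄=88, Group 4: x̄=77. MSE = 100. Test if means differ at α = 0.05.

Grand mean = 82.5. SS_between = 968.0, MS_between = 322.67. F = 3.227, F_crit ≈ 2.947. Reject H₀.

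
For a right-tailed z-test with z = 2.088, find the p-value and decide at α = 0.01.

p = P(Z > 2.088) = 1 - Φ(2.088) ≈ 0.0184. Since p ≥ 0.01, fail to reject H₀ (not significant) at α = 0.01.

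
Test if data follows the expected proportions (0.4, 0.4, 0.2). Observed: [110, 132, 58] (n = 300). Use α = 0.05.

Expected: [120.0, 120.0, 60.0]. χ² = 2.1. df = 2, critical = 5.991. Fail to reject H₀.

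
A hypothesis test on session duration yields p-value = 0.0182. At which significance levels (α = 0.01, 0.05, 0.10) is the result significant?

p = 0.0182. Significant at: α = 0.05, 0.1.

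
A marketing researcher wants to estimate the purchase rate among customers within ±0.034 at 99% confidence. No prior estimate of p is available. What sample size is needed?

Conservative approach: use p = 0.5 (maximizes p(1-p) = 0.25). n = z²(0.25)/E² = 2.576²×0.25/0.034² = 1435.1 → n = 1436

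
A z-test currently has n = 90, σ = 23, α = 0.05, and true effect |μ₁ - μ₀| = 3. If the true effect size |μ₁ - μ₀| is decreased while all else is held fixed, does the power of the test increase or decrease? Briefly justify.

Power decreases: a smaller true effect decreases the non-centrality λ = |μ₁ - μ₀|/(σ/√n).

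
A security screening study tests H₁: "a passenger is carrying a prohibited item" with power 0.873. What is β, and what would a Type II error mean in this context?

β = 1 - power = 1 - 0.873 = 0.127. A Type II error is failing to reject H₀ when H₀ is false (false negative) — here, failing to conclude that a passenger is carrying a prohibited item when in fact it is true. Consequence: letting a prohibited item through — security breach.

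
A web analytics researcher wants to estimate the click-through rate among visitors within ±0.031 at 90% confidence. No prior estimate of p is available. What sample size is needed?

Conservative approach: use p = 0.5 (maximizes p(1-p) = 0.25). n = z²(0.25)/E² = 1.645²×0.25/0.031² = 704.0 → n = 704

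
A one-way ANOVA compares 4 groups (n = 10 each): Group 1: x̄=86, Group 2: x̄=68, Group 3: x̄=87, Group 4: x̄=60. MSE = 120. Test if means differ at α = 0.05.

Grand mean = 75.25. SS_between = 5387.5, MS_between = 1795.83. F = 14.965, F_crit ≈ 2.866. Reject H₀.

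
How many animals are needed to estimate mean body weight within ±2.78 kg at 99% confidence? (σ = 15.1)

n = (z*σ/E)² = (2.576×15.1/2.78)² = 195.8 → n = 196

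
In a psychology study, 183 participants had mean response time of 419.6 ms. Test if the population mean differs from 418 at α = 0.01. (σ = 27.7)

z = (x̄ - μ₀)/(σ/√n) = (419.6 - 418)/(27.7/√183) = 0.781. Critical value: ±2.576. Since |0.781| ≤ 2.576, Fail to reject H₀.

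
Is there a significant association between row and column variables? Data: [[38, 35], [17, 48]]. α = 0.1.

χ² = 9.623. df = 1, critical = 2.706. Reject H₀. Variables are dependent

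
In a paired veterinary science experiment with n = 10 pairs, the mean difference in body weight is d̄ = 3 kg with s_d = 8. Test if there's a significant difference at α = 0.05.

t = d̄/(s_d/√n) = 3/(8/√10) = 1.186. df = 9, critical t = ±2.262. Fail to reject H₀.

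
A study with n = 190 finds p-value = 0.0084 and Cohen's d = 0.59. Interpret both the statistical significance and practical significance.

Statistically significant (p = 0.0084 < 0.05). Cohen's d = 0.59 indicates a medium effect size. Both statistical and practical significance should be considered.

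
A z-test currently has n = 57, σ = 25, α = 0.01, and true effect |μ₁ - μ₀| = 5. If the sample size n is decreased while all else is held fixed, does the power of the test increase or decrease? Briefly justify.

Power decreases: a smaller n inflates the standard error σ/√n, pulling the sampling distribution under H₁ back toward the critical value.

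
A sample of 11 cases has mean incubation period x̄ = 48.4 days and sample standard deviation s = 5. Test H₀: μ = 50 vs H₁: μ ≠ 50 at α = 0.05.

t = (x̄ - μ₀)/(s/√n) = (48.4 - 50)/(5/√11) = -1.061. df = 10, critical t = ±2.228. Fail to reject H₀.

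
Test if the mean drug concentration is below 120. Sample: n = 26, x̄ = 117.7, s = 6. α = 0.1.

t = (117.7 - 120)/(6/√26) = -1.955, df = 25. Critical t = -1.316. Reject H₀.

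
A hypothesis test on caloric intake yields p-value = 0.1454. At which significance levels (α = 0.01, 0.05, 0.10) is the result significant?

p = 0.1454. Not significant at any of the given levels.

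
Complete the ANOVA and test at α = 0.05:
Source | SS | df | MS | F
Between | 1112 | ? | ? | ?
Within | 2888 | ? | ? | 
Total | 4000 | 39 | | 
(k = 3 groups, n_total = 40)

df_between = 2, df_within = 37. MS_between = 556.0, MS_within = 78.05. F = 7.123, F_crit ≈ 3.252. Reject H₀.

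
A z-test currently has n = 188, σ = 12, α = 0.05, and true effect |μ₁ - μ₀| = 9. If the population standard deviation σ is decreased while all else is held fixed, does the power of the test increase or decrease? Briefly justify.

Power increases: a smaller σ shrinks the standard error σ/√n, moving the sampling distribution under H₁ further from the critical value.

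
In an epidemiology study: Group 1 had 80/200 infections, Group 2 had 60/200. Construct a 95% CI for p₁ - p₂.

p̂₁ = 0.4, p̂₂ = 0.3. Difference = 0.1. CI = (0.007, 0.193)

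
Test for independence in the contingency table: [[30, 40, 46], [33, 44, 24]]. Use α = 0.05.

χ² = 6.241. df = 2, critical = 5.991. Reject H₀. Variables are dependent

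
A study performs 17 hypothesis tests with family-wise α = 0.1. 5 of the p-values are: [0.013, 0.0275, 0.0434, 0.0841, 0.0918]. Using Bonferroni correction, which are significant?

Bonferroni α = 0.1/17 = 0.00588. None of the given p-values are significant.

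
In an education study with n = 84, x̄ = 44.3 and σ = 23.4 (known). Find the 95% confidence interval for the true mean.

CI = x̄ ± z*(σ/√n) = 44.3 ± 1.96(23.4/√84) = 44.3 ± 5.0 = (39.3, 49.3)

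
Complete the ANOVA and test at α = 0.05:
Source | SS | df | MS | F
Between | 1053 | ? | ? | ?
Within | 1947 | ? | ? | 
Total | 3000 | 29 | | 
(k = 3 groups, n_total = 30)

df_between = 2, df_within = 27. MS_between = 526.5, MS_within = 72.11. F = 7.301, F_crit ≈ 3.354. Reject H₀.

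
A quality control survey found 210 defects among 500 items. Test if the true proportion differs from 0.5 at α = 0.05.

p̂ = 0.42, p₀ = 0.5. z = (p̂ - p₀)/√(p₀(1-p₀)/n) = -3.578. Critical: ±1.96. Reject H₀.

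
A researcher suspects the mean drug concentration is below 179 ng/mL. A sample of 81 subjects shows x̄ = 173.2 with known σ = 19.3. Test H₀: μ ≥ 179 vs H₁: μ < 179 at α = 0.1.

z = -2.705. Critical value: -1.28. Reject H₀.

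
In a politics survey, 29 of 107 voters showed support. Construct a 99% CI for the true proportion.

p̂ = 0.271. CI = p̂ ± z*√(p̂(1-p̂)/n) = (0.16, 0.382)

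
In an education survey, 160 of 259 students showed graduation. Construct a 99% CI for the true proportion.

p̂ = 0.618. CI = p̂ ± z*√(p̂(1-p̂)/n) = (0.54, 0.696)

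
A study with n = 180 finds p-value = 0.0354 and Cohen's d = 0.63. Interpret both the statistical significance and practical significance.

Statistically significant (p = 0.0354 < 0.05). Cohen's d = 0.63 indicates a medium effect size. Both statistical and practical significance should be considered.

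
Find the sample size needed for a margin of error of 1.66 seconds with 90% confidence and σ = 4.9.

n = (z*σ/E)² = (1.645×4.9/1.66)² = 23.6 → n = 24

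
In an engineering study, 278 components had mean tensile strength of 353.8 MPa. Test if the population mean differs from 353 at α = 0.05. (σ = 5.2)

z = (x̄ - μ₀)/(σ/√n) = (353.8 - 353)/(5.2/√278) = 2.565. Critical value: ±1.96. Since |2.565| > 1.96, Reject H₀.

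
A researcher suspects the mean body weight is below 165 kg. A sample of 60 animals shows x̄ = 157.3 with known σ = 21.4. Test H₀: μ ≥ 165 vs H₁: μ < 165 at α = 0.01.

z = -2.787. Critical value: -2.33. Reject H₀.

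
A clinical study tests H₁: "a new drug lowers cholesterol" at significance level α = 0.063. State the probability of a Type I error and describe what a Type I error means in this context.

P(Type I error) = α = 0.063. A Type I error is rejecting H₀ when H₀ is actually true (false positive) — here, concluding that a new drug lowers cholesterol when in fact this is not the case. Consequence: approving an ineffective drug — patients take a useless medication and may skip effective alternatives.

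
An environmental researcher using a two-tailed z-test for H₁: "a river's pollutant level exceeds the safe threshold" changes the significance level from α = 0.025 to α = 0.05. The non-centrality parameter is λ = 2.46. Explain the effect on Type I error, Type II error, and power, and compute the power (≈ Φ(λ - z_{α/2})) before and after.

Increasing α from 0.025 to 0.05:
• Type I error rate increases (α is the Type I rate by definition).
• Critical value moves from z_{α/2} = 2.241 to 1.96, so power = Φ(λ - z_{α/2}) goes from Φ(2.46 - 2.241) = 0.587 to Φ(2.46 - 1.96) = 0.691.
• Type II error rate β = 1 - power therefore decreases (0.413 → 0.309).
Appropriate when false negatives are costly — here, allowing unsafe pollution to continue.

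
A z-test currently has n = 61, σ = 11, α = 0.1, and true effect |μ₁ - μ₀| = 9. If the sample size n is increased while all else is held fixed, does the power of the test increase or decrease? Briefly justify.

Power increases: a larger n shrinks the standard error σ/√n, moving the sampling distribution under H₁ further from the critical value.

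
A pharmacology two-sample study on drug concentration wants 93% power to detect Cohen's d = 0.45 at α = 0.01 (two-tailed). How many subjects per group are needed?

z_{α/2} = 2.576, z_β = Φ⁻¹(0.93) = 1.476. For small effect (d = 0.45): n per group = 2(z_{α/2} + z_β)²/d² = 2(2.576 + 1.476)²/0.45² = 162.2 → 163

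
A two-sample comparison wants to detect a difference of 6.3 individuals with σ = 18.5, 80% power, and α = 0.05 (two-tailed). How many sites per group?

n per group = 2(z_α/2 + z_β)²σ²/d² = 2×(1.96 + 0.84)²×18.5²/6.3² = 135.2 → n = 136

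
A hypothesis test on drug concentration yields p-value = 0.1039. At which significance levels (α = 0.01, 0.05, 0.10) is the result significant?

p = 0.1039. Not significant at any of the given levels.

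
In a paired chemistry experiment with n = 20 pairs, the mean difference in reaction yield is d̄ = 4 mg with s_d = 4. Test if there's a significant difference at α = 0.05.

t = d̄/(s_d/√n) = 4/(4/√20) = 4.472. df = 19, critical t = ±2.093. Reject H₀.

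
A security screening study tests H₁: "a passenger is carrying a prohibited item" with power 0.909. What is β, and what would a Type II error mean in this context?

β = 1 - power = 1 - 0.909 = 0.091. A Type II error is failing to reject H₀ when H₀ is false (false negative) — here, failing to conclude that a passenger is carrying a prohibited item when in fact it is true. Consequence: letting a prohibited item through — security breach.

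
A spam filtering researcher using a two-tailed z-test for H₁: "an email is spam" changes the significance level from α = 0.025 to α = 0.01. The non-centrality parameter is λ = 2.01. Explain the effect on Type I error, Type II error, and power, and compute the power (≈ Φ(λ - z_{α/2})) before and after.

Decreasing α from 0.025 to 0.01:
• Type I error rate decreases (α is the Type I rate by definition).
• Critical value moves from z_{α/2} = 2.241 to 2.576, so power = Φ(λ - z_{α/2}) goes from Φ(2.01 - 2.241) = 0.409 to Φ(2.01 - 2.576) = 0.286.
• Type II error rate β = 1 - power therefore increases (0.591 → 0.714).
Appropriate when false positives are costly — here, a legitimate email is sent to the spam folder and the user misses it.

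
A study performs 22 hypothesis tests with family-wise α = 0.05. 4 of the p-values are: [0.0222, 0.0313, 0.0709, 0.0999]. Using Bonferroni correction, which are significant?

Bonferroni α = 0.05/22 = 0.00227. None of the given p-values are significant.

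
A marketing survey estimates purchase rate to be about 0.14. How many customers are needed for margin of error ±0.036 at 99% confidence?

n = z²p(1-p)/E² = 2.576²×0.14×0.86/0.036² = 616.5 → n = 617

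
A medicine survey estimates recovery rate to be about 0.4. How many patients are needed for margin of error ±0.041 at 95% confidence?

n = z²p(1-p)/E² = 1.96²×0.4×0.6/0.041² = 548.5 → n = 549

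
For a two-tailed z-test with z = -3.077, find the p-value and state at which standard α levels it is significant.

p = 2·P(Z > |-3.077|) = 2·(1 - Φ(3.077)) ≈ 0.0021. Significant at α = 0.1; Significant at α = 0.05; Significant at α = 0.01.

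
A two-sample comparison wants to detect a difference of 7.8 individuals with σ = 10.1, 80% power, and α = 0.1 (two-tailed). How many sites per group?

n per group = 2(z_α/2 + z_β)²σ²/d² = 2×(1.645 + 0.84)²×10.1²/7.8² = 20.7 → n = 21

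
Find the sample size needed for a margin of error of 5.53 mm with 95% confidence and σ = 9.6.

n = (z*σ/E)² = (1.96×9.6/5.53)² = 11.6 → n = 12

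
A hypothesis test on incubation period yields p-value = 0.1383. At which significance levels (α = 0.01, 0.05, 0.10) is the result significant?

p = 0.1383. Not significant at any of the given levels.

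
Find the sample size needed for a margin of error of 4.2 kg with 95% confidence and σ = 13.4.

n = (z*σ/E)² = (1.96×13.4/4.2)² = 39.1 → n = 40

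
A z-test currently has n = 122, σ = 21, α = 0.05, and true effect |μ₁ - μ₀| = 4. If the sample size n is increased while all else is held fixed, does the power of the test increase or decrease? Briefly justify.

Power increases: a larger n shrinks the standard error σ/√n, moving the sampling distribution under H₁ further from the critical value.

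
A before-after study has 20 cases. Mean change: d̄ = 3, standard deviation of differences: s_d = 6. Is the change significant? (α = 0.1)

t = d̄/(s_d/√n) = 3/(6/√20) = 2.236. df = 19, critical t = ±1.729. Reject H₀.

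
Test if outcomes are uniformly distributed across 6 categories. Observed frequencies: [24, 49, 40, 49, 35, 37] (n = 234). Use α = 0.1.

Expected = 39 each. χ² = Σ(O-E)²/E = 11.436. df = 5, critical value = 9.236. Reject H₀.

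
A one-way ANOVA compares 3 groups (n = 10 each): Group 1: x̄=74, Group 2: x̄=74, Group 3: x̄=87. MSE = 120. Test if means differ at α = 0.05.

Grand mean = 78.33. SS_between = 1126.67, MS_between = 563.33. F = 4.694, F_crit ≈ 3.354. Reject H₀.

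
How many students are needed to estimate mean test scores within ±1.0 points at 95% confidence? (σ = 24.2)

n = (z*σ/E)² = (1.96×24.2/1.0)² = 2249.8 → n = 2250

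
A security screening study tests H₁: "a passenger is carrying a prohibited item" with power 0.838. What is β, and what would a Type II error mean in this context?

β = 1 - power = 1 - 0.838 = 0.162. A Type II error is failing to reject H₀ when H₀ is false (false negative) — here, failing to conclude that a passenger is carrying a prohibited item when in fact it is true. Consequence: letting a prohibited item through — security breach.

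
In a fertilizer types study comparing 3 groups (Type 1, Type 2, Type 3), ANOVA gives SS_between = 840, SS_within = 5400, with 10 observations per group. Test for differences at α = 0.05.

df_between = 2, df_within = 27. F = MS_between/MS_within = 420.0/200.0 = 2.1. F_crit ≈ 3.354. Fail to reject H₀.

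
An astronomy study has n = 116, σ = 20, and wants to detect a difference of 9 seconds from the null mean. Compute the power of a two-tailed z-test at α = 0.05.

SE = σ/√n = 20/√116 = 1.857. Non-centrality λ = d/SE = 9/1.857 = 4.847. Power ≈ Φ(λ - z_{α/2}) = Φ(4.847 - 1.96) = Φ(2.887) = 0.998.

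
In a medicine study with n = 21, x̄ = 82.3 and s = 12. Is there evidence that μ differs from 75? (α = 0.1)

t = (x̄ - μ₀)/(s/√n) = (82.3 - 75)/(12/√21) = 2.788. df = 20, critical t = ±1.725. Reject H₀.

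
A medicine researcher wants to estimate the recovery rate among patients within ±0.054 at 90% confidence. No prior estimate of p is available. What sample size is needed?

Conservative approach: use p = 0.5 (maximizes p(1-p) = 0.25). n = z²(0.25)/E² = 1.645²×0.25/0.054² = 232.0 → n = 232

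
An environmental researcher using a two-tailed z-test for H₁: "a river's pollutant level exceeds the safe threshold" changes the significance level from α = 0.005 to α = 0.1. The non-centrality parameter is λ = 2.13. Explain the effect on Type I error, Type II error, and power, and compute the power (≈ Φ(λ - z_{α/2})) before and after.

Increasing α from 0.005 to 0.1:
• Type I error rate increases (α is the Type I rate by definition).
• Critical value moves from z_{α/2} = 2.807 to 1.645, so power = Φ(λ - z_{α/2}) goes from Φ(2.13 - 2.807) = 0.249 to Φ(2.13 - 1.645) = 0.686.
• Type II error rate β = 1 - power therefore decreases (0.751 → 0.314).
Appropriate when false negatives are costly — here, allowing unsafe pollution to continue.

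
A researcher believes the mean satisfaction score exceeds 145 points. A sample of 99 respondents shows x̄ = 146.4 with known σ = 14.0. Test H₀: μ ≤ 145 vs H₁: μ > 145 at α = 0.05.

z = 0.995. Critical value: 1.645. Fail to reject H₀.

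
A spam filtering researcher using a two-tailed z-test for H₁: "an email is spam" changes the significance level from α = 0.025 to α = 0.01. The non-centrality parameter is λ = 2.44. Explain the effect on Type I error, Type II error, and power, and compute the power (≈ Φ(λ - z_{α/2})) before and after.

Decreasing α from 0.025 to 0.01:
• Type I error rate decreases (α is the Type I rate by definition).
• Critical value moves from z_{α/2} = 2.241 to 2.576, so power = Φ(λ - z_{α/2}) goes from Φ(2.44 - 2.241) = 0.579 to Φ(2.44 - 2.576) = 0.446.
• Type II error rate β = 1 - power therefore increases (0.421 → 0.554).
Appropriate when false positives are costly — here, a legitimate email is sent to the spam folder and the user misses it.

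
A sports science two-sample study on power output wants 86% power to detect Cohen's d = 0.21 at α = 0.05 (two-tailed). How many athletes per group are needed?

z_{α/2} = 1.96, z_β = Φ⁻¹(0.86) = 1.08. For small effect (d = 0.21): n per group = 2(z_{α/2} + z_β)²/d² = 2(1.96 + 1.08)²/0.21² = 419.1 → 420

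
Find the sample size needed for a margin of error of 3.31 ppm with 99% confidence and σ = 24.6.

n = (z*σ/E)² = (2.576×24.6/3.31)² = 366.5 → n = 367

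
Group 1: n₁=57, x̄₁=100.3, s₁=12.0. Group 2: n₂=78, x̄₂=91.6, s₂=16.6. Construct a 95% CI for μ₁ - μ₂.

Difference = 8.7. SE = √(12.0²/57 + 16.6²/78) = 2.462. CI = (3.88, 13.52)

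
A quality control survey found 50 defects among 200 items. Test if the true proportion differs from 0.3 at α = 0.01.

p̂ = 0.25, p₀ = 0.3. z = (p̂ - p₀)/√(p₀(1-p₀)/n) = -1.543. Critical: ±2.576. Fail to reject H₀.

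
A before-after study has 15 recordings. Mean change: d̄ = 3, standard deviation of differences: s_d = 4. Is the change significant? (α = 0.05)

t = d̄/(s_d/√n) = 3/(4/√15) = 2.905. df = 14, critical t = ±2.145. Reject H₀.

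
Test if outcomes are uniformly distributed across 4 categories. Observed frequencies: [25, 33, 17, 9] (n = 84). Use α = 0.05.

Expected = 21 each. χ² = Σ(O-E)²/E = 15.238. df = 3, critical value = 7.815. Reject H₀.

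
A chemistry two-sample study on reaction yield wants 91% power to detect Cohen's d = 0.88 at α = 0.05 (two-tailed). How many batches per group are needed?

z_{α/2} = 1.96, z_β = Φ⁻¹(0.91) = 1.341. For large effect (d = 0.88): n per group = 2(z_{α/2} + z_β)²/d² = 2(1.96 + 1.341)²/0.88² = 28.1 → 29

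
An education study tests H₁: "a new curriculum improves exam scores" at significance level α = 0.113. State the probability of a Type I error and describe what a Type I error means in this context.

P(Type I error) = α = 0.113. A Type I error is rejecting H₀ when H₀ is actually true (false positive) — here, concluding that a new curriculum improves exam scores when in fact this is not the case. Consequence: adopting a curriculum that gives no real benefit — disruption for nothing.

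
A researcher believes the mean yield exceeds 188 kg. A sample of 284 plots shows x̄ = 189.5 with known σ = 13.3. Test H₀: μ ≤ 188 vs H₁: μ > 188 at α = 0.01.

z = 1.901. Critical value: 2.33. Fail to reject H₀.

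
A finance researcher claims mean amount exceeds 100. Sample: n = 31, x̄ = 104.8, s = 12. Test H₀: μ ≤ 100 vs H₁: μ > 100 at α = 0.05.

t = (104.8 - 100)/(12/√31) = 2.227, df = 30. Critical t = 1.697. Reject H₀.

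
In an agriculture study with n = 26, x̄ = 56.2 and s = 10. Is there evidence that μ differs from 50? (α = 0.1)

t = (x̄ - μ₀)/(s/√n) = (56.2 - 50)/(10/√26) = 3.161. df = 25, critical t = ±1.708. Reject H₀.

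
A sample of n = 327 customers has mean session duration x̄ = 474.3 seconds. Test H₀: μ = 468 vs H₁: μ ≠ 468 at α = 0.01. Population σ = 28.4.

z = (x̄ - μ₀)/(σ/√n) = (474.3 - 468)/(28.4/√327) = 4.011. Critical value: ±2.576. Since |4.011| > 2.576, Reject H₀.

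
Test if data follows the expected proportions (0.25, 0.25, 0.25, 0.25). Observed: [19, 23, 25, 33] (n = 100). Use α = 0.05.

Expected: [25.0, 25.0, 25.0, 25.0]. χ² = 4.16. df = 3, critical = 7.815. Fail to reject H₀.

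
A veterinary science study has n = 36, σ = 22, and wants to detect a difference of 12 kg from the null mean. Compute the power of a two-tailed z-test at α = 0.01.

SE = σ/√n = 22/√36 = 3.667. Non-centrality λ = d/SE = 12/3.667 = 3.273. Power ≈ Φ(λ - z_{α/2}) = Φ(3.273 - 2.576) = Φ(0.697) = 0.757.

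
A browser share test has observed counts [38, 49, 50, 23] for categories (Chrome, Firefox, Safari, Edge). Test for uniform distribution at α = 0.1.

Expected = 40 each. χ² = Σ(O-E)²/E = 11.85. df = 3, critical value = 6.251. Reject H₀.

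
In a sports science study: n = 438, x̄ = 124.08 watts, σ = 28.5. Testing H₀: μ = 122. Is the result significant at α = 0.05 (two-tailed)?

z = (124.08 - 122)/(28.5/√438) = 1.527. Since |z| ≤ 1.96, not significant at α = 0.05.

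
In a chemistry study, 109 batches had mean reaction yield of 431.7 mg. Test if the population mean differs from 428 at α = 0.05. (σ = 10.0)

z = (x̄ - μ₀)/(σ/√n) = (431.7 - 428)/(10.0/√109) = 3.863. Critical value: ±1.96. Since |3.863| > 1.96, Reject H₀.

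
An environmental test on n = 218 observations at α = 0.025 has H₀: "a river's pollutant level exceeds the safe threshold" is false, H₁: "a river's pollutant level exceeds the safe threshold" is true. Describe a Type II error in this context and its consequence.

Type II error: failing to reject H₀ when it is false — concluding that a river's pollutant level exceeds the safe threshold is not supported when in fact it is. Consequence: allowing unsafe pollution to continue.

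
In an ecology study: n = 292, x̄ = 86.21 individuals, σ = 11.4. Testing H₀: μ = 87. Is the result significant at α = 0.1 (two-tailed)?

z = (86.21 - 87)/(11.4/√292) = -1.184. Since |z| ≤ 1.645, not significant at α = 0.1.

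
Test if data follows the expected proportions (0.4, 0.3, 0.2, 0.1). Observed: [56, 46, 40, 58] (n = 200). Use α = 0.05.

Expected: [80.0, 60.0, 40.0, 20.0]. χ² = 82.667. df = 3, critical = 7.815. Reject H₀.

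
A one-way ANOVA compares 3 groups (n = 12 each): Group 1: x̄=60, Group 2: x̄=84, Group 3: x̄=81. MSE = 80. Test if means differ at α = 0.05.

Grand mean = 75.0. SS_between = 4104.0, MS_between = 2052.0. F = 25.65, F_crit ≈ 3.285. Reject H₀.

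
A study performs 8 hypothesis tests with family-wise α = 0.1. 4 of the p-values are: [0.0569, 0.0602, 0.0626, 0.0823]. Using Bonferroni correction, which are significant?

Bonferroni α = 0.1/8 = 0.0125. None of the given p-values are significant.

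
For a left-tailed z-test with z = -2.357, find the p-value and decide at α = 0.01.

p = P(Z < -2.357) = Φ(-2.357) ≈ 0.0092. Since p < 0.01, reject H₀ (significant) at α = 0.01.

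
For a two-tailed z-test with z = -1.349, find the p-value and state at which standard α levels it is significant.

p = 2·P(Z > |-1.349|) = 2·(1 - Φ(1.349)) ≈ 0.1773. Not significant at any standard level.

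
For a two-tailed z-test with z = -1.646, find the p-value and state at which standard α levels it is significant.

p = 2·P(Z > |-1.646|) = 2·(1 - Φ(1.646)) ≈ 0.0998. Significant at α = 0.1.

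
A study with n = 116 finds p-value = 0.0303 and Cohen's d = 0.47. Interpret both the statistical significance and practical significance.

Statistically significant (p = 0.0303 < 0.05). Cohen's d = 0.47 indicates a small effect size. Both statistical and practical significance should be considered.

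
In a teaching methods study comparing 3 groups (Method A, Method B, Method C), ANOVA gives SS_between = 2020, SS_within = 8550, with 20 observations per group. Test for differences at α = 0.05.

df_between = 2, df_within = 57. F = MS_between/MS_within = 1010.0/150.0 = 6.733. F_crit ≈ 3.159. Reject H₀. At least one mean differs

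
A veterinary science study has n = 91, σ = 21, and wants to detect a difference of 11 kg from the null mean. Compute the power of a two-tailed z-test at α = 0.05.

SE = σ/√n = 21/√91 = 2.201. Non-centrality λ = d/SE = 11/2.201 = 4.997. Power ≈ Φ(λ - z_{α/2}) = Φ(4.997 - 1.96) = Φ(3.037) = 0.999.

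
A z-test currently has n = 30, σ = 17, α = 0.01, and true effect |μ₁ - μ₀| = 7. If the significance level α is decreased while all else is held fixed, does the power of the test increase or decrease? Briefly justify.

Power decreases: a smaller α raises the critical value, so less of the H₁ sampling distribution falls in the rejection region.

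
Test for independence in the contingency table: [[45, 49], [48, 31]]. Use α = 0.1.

χ² = 2.868. df = 1, critical = 2.706. Reject H₀. Variables are dependent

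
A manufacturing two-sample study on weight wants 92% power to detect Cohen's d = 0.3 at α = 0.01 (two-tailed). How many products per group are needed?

z_{α/2} = 2.576, z_β = Φ⁻¹(0.92) = 1.405. For small effect (d = 0.3): n per group = 2(z_{α/2} + z_β)²/d² = 2(2.576 + 1.405)²/0.3² = 352.2 → 353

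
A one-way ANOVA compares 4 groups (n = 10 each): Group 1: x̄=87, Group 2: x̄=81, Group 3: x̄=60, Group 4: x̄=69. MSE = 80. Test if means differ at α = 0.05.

Grand mean = 74.25. SS_between = 4387.5, MS_between = 1462.5. F = 18.281, F_crit ≈ 2.866. Reject H₀.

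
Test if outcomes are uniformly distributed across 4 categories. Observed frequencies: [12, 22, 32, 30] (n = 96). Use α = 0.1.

Expected = 24 each. χ² = Σ(O-E)²/E = 10.333. df = 3, critical value = 6.251. Reject H₀.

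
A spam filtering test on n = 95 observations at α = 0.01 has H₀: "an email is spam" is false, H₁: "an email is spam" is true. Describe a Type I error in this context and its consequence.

Type I error: rejecting H₀ when it is true — concluding that an email is spam when in fact it is not. Consequence: a legitimate email is sent to the spam folder and the user misses it.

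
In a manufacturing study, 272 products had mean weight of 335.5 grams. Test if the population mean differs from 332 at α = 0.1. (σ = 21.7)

z = (x̄ - μ₀)/(σ/√n) = (335.5 - 332)/(21.7/√272) = 2.66. Critical value: ±1.645. Since |2.66| > 1.645, Reject H₀.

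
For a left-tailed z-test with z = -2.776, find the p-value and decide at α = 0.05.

p = P(Z < -2.776) = Φ(-2.776) ≈ 0.0028. Since p < 0.05, reject H₀ (significant) at α = 0.05.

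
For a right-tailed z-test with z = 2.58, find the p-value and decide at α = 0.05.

p = P(Z > 2.58) = 1 - Φ(2.58) ≈ 0.0049. Since p < 0.05, reject H₀ (significant) at α = 0.05.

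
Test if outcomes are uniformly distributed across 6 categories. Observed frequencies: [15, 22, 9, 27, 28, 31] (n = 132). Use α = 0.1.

Expected = 22 each. χ² = Σ(O-E)²/E = 16.364. df = 5, critical value = 9.236. Reject H₀.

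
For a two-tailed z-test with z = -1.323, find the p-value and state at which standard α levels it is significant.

p = 2·P(Z > |-1.323|) = 2·(1 - Φ(1.323)) ≈ 0.1858. Not significant at any standard level.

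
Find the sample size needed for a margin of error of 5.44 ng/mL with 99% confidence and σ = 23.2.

n = (z*σ/E)² = (2.576×23.2/5.44)² = 120.7 → n = 121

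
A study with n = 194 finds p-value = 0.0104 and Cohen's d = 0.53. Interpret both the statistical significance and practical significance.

Statistically significant (p = 0.0104 < 0.05). Cohen's d = 0.53 indicates a medium effect size. Both statistical and practical significance should be considered.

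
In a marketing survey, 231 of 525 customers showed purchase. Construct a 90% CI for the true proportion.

p̂ = 0.44. CI = p̂ ± z*√(p̂(1-p̂)/n) = (0.404, 0.476)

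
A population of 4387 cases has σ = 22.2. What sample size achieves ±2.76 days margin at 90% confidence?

Without FPC: n₀ = (1.645×22.2/2.76)² = 175.073. With FPC: n = n₀N/(n₀+N-1) = 168.4 → n = 169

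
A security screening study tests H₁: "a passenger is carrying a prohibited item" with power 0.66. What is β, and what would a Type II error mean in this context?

β = 1 - power = 1 - 0.66 = 0.34. A Type II error is failing to reject H₀ when H₀ is false (false negative) — here, failing to conclude that a passenger is carrying a prohibited item when in fact it is true. Consequence: letting a prohibited item through — security breach.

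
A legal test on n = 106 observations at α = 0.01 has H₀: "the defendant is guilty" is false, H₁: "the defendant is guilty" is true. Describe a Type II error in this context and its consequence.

Type II error: failing to reject H₀ when it is false — concluding that the defendant is guilty is not supported when in fact it is. Consequence: acquitting a guilty person.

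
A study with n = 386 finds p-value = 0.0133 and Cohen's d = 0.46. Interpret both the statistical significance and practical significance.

Statistically significant (p = 0.0133 < 0.05). Cohen's d = 0.46 indicates a small effect size. Both statistical and practical significance should be considered.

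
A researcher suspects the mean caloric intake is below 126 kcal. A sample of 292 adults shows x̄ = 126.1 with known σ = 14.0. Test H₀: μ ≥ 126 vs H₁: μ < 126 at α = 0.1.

z = 0.122. Critical value: -1.28. Fail to reject H₀.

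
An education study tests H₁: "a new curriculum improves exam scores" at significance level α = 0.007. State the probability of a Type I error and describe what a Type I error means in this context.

P(Type I error) = α = 0.007. A Type I error is rejecting H₀ when H₀ is actually true (false positive) — here, concluding that a new curriculum improves exam scores when in fact this is not the case. Consequence: adopting a curriculum that gives no real benefit — disruption for nothing.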